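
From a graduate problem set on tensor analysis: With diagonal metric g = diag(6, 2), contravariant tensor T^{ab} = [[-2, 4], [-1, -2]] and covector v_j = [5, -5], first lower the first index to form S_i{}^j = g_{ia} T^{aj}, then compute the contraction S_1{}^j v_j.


Step 1: lower the first index. For a diagonal metric, g_{ia} T^{aj} = g_{ii} T^{ij} (no sum on i).
g_{11} = 6
S_1{}^1 = 6 * T^{11} = 6 * -2 = -12
S_1{}^2 = 6 * T^{12} = 6 * 4 = 24
Step 2: contract S_1{}^j with v_j.
S_1{}^1 * v_1 = -12 * 5 = -60
S_1{}^2 * v_2 = 24 * -5 = -120
Result = -60 + -120 = -180

-180


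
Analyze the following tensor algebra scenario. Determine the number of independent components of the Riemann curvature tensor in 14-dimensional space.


The Riemann tensor in d dimensions has d^2(d^2 - 1)/12 independent components.
d = 14, so d^2 = 196
d^2 - 1 = 195
d^2(d^2 - 1) = 196 * 195 = 38220
Divide by 12: 38220 / 12 = 3185

3185


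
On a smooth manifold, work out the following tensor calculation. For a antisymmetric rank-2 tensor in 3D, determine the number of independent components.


A antisymmetric rank-2 tensor in d dimensions has d(d-1)/2 independent components.
d = 3
d(d-1)/2 = 3 * 2 / 2 = 6 / 2 = 3

3


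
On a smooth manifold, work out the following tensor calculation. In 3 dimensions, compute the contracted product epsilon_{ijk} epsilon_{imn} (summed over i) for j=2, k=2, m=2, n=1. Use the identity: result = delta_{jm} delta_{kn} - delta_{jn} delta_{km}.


Using the identity: epsilon_{ijk} epsilon_{imn} = delta_{jm} delta_{kn} - delta_{jn} delta_{km}.
delta_{22} = 1
delta_{21} = 0
delta_{21} = 0
delta_{22} = 1
Result = 1 * 0 - 0 * 1 = 0 - 0 = 0

0


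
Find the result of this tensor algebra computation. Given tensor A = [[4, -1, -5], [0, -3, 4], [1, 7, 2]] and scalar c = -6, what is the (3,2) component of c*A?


Scalar multiplication: (cA)_{ij} = c * A_{ij}.
c = -6
A_{32} = 7
(cA)_{32} = -6 * 7 = -42

-42


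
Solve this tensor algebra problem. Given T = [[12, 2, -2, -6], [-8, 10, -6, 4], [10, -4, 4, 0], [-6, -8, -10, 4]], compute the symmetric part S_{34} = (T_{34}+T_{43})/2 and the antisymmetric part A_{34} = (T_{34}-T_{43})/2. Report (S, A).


T_{34} = 0
T_{43} = -10
S_{34} = (0 + -10)/2 = -10/2 = -5
A_{34} = (0 - -10)/2 = 10/2 = 5
Check: S + A = -5 + 5 = 0 = T_{34}.

(-5, 5)


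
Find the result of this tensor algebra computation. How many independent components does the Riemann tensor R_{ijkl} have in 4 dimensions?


The Riemann tensor in d dimensions has d^2(d^2 - 1)/12 independent components.
d = 4, so d^2 = 16
d^2 - 1 = 15
d^2(d^2 - 1) = 16 * 15 = 240
Divide by 12: 240 / 12 = 20

20


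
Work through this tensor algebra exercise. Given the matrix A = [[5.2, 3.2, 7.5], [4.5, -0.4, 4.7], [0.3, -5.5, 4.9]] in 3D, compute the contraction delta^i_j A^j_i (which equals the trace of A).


The contraction (trace) of a rank-2 tensor is the sum of its diagonal elements.
Diagonal entries: A[1,1] = 5.2, A[2,2] = -0.4, A[3,3] = 4.9
Tr(A) = 5.2 + -0.4 + 4.9 = 9.7

9.7


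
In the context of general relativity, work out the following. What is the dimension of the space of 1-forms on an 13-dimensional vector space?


The dimension of the space of p-forms on an n-dimensional space is C(n, p).
n = 13, p = 1
C(13, 1) = 13! / (1! * 12!) = 13

13


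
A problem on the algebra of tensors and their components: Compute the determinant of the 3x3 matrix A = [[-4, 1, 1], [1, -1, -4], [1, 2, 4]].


Expanding along the first row, det(A) = a11*M_11 - a12*M_12 + a13*M_13, where M_1j is the (1,j) minor.
Minor M_11 = -1*4 - -4*2 = 4
Minor M_12 = 1*4 - -4*1 = 8
Minor M_13 = 1*2 - -1*1 = 3
det = -4*(4) - 1*(8) + 1*(3)
    = -16 - 8 + 3
    = -21

-21


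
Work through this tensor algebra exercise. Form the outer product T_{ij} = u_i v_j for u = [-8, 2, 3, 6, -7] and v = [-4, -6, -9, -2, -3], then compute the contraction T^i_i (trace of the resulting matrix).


The outer product gives T_{ij} = u_i v_j.
The trace (contraction) is Tr(T) = sum_i T_{ii} = sum_i u_i v_i.
Diagonal entries:
T_{11} = u_1 * v_1 = -8 * -4 = 32
T_{22} = u_2 * v_2 = 2 * -6 = -12
T_{33} = u_3 * v_3 = 3 * -9 = -27
T_{44} = u_4 * v_4 = 6 * -2 = -12
T_{55} = u_5 * v_5 = -7 * -3 = 21
Tr(T) = 32 + -12 + -27 + -12 + 21 = 2

2


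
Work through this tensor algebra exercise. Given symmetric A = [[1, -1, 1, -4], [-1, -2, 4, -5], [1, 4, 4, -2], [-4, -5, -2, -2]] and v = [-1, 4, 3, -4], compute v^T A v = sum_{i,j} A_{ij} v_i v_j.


First compute Av:
(Av)_1 = 1*-1 + -1*4 + 1*3 + -4*-4 = 14
(Av)_2 = -1*-1 + -2*4 + 4*3 + -5*-4 = 25
(Av)_3 = 1*-1 + 4*4 + 4*3 + -2*-4 = 35
(Av)_4 = -4*-1 + -5*4 + -2*3 + -2*-4 = -14
Av = [14, 25, 35, -14]
Then v^T (Av) = -1*14 + 4*25 + 3*35 + -4*-14
= -14 + 100 + 105 + 56 = 247

247


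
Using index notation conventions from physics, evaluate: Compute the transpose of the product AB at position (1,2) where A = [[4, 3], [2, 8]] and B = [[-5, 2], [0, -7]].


(AB)^T_{ij} = (AB)_{ji} = sum_k A_{jk} B_{ki}.
For i=1, j=2 we need (AB)_{21}:
A_{21} * B_{11} = 2 * -5 = -10
A_{22} * B_{21} = 8 * 0 = 0
Sum = -10 + 0 = -10

-10


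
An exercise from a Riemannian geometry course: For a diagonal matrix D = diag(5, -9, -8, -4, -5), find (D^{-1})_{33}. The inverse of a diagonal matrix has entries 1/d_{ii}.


For a diagonal matrix, the inverse has entries (D^{-1})_{ii} = 1/d_{ii}.
The diagonal entries are: d_{11} = 5, d_{22} = -9, d_{33} = -8, d_{44} = -4, d_{55} = -5
We need (D^{-1})_{33} = 1/d_{33} = 1/-8 = -1/8

-1/8


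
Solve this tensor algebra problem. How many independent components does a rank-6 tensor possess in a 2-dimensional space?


The number of components of a rank-r tensor in d dimensions is d^r.
Here d = 2 and r = 6.
2^6 = 64

64


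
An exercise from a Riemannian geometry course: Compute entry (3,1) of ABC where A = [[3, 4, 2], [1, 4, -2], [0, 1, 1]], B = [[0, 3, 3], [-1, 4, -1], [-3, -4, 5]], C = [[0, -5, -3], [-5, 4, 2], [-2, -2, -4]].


(ABC)_{31} = sum_m (AB)_{3m} C_{m1}. First compute row 3 of AB.
(AB)_{31} = 0*0 + 1*-1 + 1*-3 = -4
(AB)_{32} = 0*3 + 1*4 + 1*-4 = 0
(AB)_{33} = 0*3 + 1*-1 + 1*5 = 4
Now contract with column 1 of C:
(AB)_{31} * C_{11} = -4 * 0 = 0
(AB)_{32} * C_{21} = 0 * -5 = 0
(AB)_{33} * C_{31} = 4 * -2 = -8
(ABC)_{31} = 0 + 0 + -8 = -8

-8


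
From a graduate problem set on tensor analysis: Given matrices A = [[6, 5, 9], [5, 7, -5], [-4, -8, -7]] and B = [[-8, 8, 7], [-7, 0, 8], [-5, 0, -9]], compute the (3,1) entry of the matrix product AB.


(AB)_{ij} = sum_k A_{ik} B_{kj}.
For i=3, j=1:
A_{31} * B_{11} = -4 * -8 = 32
A_{32} * B_{21} = -8 * -7 = 56
A_{33} * B_{31} = -7 * -5 = 35
Sum = 32 + 56 + 35 = 123

123


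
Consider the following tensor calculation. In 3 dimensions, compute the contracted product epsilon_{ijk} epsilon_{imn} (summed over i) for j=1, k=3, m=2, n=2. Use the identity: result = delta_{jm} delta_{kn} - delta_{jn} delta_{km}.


Using the identity: epsilon_{ijk} epsilon_{imn} = delta_{jm} delta_{kn} - delta_{jn} delta_{km}.
delta_{12} = 0
delta_{32} = 0
delta_{12} = 0
delta_{32} = 0
Result = 0 * 0 - 0 * 0 = 0 - 0 = 0

0


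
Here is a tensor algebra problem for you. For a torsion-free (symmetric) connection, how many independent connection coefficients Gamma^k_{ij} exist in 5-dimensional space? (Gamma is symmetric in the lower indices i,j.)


Christoffel symbols Gamma^k_{ij} are symmetric in i,j, so there are d * d(d+1)/2 independent symbols.
d = 5
d(d+1)/2 = 5 * 6 / 2 = 15
Total = 5 * 15 = 75

75


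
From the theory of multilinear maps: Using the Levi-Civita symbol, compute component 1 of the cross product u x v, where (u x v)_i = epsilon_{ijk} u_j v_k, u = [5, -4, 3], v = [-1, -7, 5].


(u x v)_1 = sum_{j,k} epsilon_{1jk} u_j v_k. Only permutations of (1,2,3) contribute; the two non-zero terms are:
eps_{123} u_2 v_3 = 1 * -4 * 5 = -20
eps_{132} u_3 v_2 = -1 * 3 * -7 = 21
(u x v)_1 = 1

1


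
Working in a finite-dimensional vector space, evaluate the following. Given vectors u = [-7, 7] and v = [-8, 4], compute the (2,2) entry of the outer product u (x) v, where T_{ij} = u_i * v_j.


The outer product entry T_{ij} = u_i * v_j.
We need i=2, j=2.
u_2 = 7, v_2 = 4
T_{2,2} = 7 * 4 = 28

28


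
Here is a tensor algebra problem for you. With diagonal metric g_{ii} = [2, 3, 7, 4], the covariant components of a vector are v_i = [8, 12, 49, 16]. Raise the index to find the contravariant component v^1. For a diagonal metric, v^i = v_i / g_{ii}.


To raise an index with a diagonal metric: v^i = v_i / g_{ii}.
For index 1: v_1 = 8, g_{11} = 2
v^1 = 8 / 2 = 4

4


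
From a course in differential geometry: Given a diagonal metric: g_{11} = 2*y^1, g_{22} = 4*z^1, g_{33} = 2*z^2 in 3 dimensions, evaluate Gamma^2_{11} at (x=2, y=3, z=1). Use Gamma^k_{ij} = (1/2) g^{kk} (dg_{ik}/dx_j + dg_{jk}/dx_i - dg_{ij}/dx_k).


For a diagonal metric, Gamma^k_{ij} = (1/2) g^{kk} (dg_{ik}/dx_j + dg_{jk}/dx_i - dg_{ij}/dx_k).
The metric is diagonal, so g_{ab} = 0 for a != b.
At the given point: g_{11} = 6, g_{22} = 4, g_{33} = 2
g^{22} = 1/4
dg_{12}/dx_1 = 0 (off-diagonal)
dg_{12}/dx_1 = 0 (off-diagonal)
dg_{11}/dx_2 = dg_{11}/dx_2 = 2
Numerator = 0 + 0 - 2 = -2
Gamma^2_{11} = -2 / (2 * 4) = -1/4

-1/4


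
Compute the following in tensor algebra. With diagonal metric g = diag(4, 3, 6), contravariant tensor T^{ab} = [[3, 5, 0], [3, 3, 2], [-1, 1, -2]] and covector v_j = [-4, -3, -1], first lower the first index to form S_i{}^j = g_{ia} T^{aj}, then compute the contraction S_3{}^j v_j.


Step 1: lower the first index. For a diagonal metric, g_{ia} T^{aj} = g_{ii} T^{ij} (no sum on i).
g_{33} = 6
S_3{}^1 = 6 * T^{31} = 6 * -1 = -6
S_3{}^2 = 6 * T^{32} = 6 * 1 = 6
S_3{}^3 = 6 * T^{33} = 6 * -2 = -12
Step 2: contract S_3{}^j with v_j.
S_3{}^1 * v_1 = -6 * -4 = 24
S_3{}^2 * v_2 = 6 * -3 = -18
S_3{}^3 * v_3 = -12 * -1 = 12
Result = 24 + -18 + 12 = 18

18


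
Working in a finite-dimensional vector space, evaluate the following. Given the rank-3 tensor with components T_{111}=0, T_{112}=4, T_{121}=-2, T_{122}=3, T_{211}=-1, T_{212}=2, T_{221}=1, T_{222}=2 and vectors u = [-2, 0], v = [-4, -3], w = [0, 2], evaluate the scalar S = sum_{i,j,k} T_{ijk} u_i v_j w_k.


S = sum over i,j,k of T_{ijk} u_i v_j w_k. Expanding all 8 terms:
T_{111}*u_1*v_1*w_1 = 0*-2*-4*0 = 0  (running total: 0)
T_{112}*u_1*v_1*w_2 = 4*-2*-4*2 = 64  (running total: 64)
T_{121}*u_1*v_2*w_1 = -2*-2*-3*0 = 0  (running total: 64)
T_{122}*u_1*v_2*w_2 = 3*-2*-3*2 = 36  (running total: 100)
T_{211}*u_2*v_1*w_1 = -1*0*-4*0 = 0  (running total: 100)
T_{212}*u_2*v_1*w_2 = 2*0*-4*2 = 0  (running total: 100)
T_{221}*u_2*v_2*w_1 = 1*0*-3*0 = 0  (running total: 100)
T_{222}*u_2*v_2*w_2 = 2*0*-3*2 = 0  (running total: 100)
S = 100

100


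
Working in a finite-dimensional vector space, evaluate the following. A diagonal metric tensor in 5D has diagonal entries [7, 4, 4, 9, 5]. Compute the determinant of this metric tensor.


For a diagonal metric, the determinant is the product of diagonal entries.
Diagonal entries: 7, 4, 4, 9, 5
det(g) = 7 * 4 * 4 * 9 * 5 = 5040

5040


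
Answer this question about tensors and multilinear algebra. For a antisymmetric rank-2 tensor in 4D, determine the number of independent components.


A antisymmetric rank-2 tensor in d dimensions has d(d-1)/2 independent components.
d = 4
d(d-1)/2 = 4 * 3 / 2 = 12 / 2 = 6

6


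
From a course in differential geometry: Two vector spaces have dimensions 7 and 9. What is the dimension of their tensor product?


The dimension of a tensor product is the product of dimensions.
dim(V) = 7, dim(W) = 9
dim(V (x) W) = 7 * 9 = 63

63


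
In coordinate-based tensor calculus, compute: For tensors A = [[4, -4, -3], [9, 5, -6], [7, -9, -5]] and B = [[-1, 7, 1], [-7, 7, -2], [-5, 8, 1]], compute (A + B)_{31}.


Tensor addition is component-wise: (A + B)_{ij} = A_{ij} + B_{ij}.
A_{31} = 7
B_{31} = -5
(A + B)_{31} = 7 + -5 = 2

2


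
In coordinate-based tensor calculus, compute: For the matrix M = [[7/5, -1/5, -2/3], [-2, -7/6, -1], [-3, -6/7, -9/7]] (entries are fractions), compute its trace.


The trace is the sum of diagonal entries.
Diagonal: M[1,1] = 7/5, M[2,2] = -7/6, M[3,3] = -9/7
Tr(M) = 7/5 + -7/6 + -9/7
Computing step by step:
After adding M[1,1]: 7/5
After adding M[2,2]: 7/30
After adding M[3,3]: -221/210
Tr(M) = -221/210

-221/210


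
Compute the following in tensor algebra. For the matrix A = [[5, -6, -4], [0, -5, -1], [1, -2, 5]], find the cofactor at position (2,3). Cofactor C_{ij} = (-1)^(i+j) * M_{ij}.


To find cofactor C_{23}, delete row 2 and column 3.
The resulting 2x2 submatrix is: [[5, -6], [1, -2]]
Minor M_{23} = 5*-2 - -6*1
  = -10 - -6 = -4
Sign = (-1)^(2+3) = (-1)^5 = -1
Cofactor C_{23} = -1 * -4 = 4

4


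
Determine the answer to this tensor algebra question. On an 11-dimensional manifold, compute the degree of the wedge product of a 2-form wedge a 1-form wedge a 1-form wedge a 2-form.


The degree of a wedge product is the sum of the degrees of the individual forms.
Degrees: 2, 1, 1, 2
Total degree = 2 + 1 + 1 + 2 = 6

6


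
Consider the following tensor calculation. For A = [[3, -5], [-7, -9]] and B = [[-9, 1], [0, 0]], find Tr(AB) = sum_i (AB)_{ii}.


Tr(AB) = sum_i (AB)_{ii} where (AB)_{ii} = sum_k A_{ik} B_{ki}.
(AB)_{11} = 3*-9 + -5*0 = -27
(AB)_{22} = -7*1 + -9*0 = -7
Tr(AB) = -27 + -7 = -34

-34


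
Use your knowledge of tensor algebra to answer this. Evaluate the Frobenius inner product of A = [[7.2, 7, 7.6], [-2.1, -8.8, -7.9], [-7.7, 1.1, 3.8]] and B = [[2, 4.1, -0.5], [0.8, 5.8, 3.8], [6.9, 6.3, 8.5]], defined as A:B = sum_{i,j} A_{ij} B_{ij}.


A:B = sum over all i,j of A_{ij} * B_{ij}.
Row 1: 7.2*2=14.4, 7*4.1=28.7, 7.6*-0.5=-3.8 => row sum = 39.3
Row 2: -2.1*0.8=-1.68, -8.8*5.8=-51.04, -7.9*3.8=-30.02 => row sum = -82.74
Row 3: -7.7*6.9=-53.13, 1.1*6.3=6.93, 3.8*8.5=32.3 => row sum = -13.9
Total = 39.3 + -82.74 + -13.9 = -57.34

-57.34


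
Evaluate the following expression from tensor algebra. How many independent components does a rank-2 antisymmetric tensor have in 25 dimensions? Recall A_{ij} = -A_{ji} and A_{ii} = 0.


An antisymmetric rank-2 tensor satisfies A_{ij} = -A_{ji}, so diagonal entries are zero.
The independent components are the upper-triangular entries: C(n, 2) = n(n-1)/2.
n = 25
C(25, 2) = 25 * 24 / 2 = 600 / 2 = 300

300


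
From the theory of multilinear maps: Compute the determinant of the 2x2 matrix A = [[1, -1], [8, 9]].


For a 2x2 matrix [[a, b], [c, d]], det = a*d - b*c.
a = 1, b = -1, c = 8, d = 9
a*d = 1 * 9 = 9
b*c = -1 * 8 = -8
det = 9 - -8 = 17

17


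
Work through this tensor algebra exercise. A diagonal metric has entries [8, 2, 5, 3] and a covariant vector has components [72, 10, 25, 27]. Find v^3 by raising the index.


To raise an index with a diagonal metric: v^i = v_i / g_{ii}.
For index 3: v_3 = 25, g_{33} = 5
v^3 = 25 / 5 = 5

5


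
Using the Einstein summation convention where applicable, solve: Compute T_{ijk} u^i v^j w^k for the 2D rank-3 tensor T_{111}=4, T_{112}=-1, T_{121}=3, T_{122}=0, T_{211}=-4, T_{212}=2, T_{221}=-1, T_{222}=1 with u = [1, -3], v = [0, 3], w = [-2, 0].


S = sum over i,j,k of T_{ijk} u_i v_j w_k. Expanding all 8 terms:
T_{111}*u_1*v_1*w_1 = 4*1*0*-2 = 0  (running total: 0)
T_{112}*u_1*v_1*w_2 = -1*1*0*0 = 0  (running total: 0)
T_{121}*u_1*v_2*w_1 = 3*1*3*-2 = -18  (running total: -18)
T_{122}*u_1*v_2*w_2 = 0*1*3*0 = 0  (running total: -18)
T_{211}*u_2*v_1*w_1 = -4*-3*0*-2 = 0  (running total: -18)
T_{212}*u_2*v_1*w_2 = 2*-3*0*0 = 0  (running total: -18)
T_{221}*u_2*v_2*w_1 = -1*-3*3*-2 = -18  (running total: -36)
T_{222}*u_2*v_2*w_2 = 1*-3*3*0 = 0  (running total: -36)
S = -36

-36


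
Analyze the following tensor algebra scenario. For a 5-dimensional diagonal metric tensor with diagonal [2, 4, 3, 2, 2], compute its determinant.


For a diagonal metric, the determinant is the product of diagonal entries.
Diagonal entries: 2, 4, 3, 2, 2
det(g) = 2 * 4 * 3 * 2 * 2 = 96

96


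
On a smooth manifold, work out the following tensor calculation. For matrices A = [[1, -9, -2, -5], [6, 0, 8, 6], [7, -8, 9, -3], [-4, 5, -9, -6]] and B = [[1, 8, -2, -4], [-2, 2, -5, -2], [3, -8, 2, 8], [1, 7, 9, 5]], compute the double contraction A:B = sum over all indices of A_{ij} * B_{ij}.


A:B = sum over all i,j of A_{ij} * B_{ij}.
Row 1: 1*1=1, -9*8=-72, -2*-2=4, -5*-4=20 => row sum = -47
Row 2: 6*-2=-12, 0*2=0, 8*-5=-40, 6*-2=-12 => row sum = -64
Row 3: 7*3=21, -8*-8=64, 9*2=18, -3*8=-24 => row sum = 79
Row 4: -4*1=-4, 5*7=35, -9*9=-81, -6*5=-30 => row sum = -80
Total = -47 + -64 + 79 + -80 = -112

-112


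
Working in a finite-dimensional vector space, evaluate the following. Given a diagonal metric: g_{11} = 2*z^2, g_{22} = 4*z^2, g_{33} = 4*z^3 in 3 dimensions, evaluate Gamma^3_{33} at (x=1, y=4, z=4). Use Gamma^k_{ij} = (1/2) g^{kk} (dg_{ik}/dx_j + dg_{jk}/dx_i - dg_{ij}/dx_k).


For a diagonal metric, Gamma^k_{ij} = (1/2) g^{kk} (dg_{ik}/dx_j + dg_{jk}/dx_i - dg_{ij}/dx_k).
The metric is diagonal, so g_{ab} = 0 for a != b.
At the given point: g_{11} = 32, g_{22} = 64, g_{33} = 256
g^{33} = 1/256
dg_{33}/dx_3 = dg_{33}/dx_3 = 192
dg_{33}/dx_3 = dg_{33}/dx_3 = 192
dg_{33}/dx_3 = dg_{33}/dx_3 = 192
Numerator = 192 + 192 - 192 = 192
Gamma^3_{33} = 192 / (2 * 256) = 3/8

3/8


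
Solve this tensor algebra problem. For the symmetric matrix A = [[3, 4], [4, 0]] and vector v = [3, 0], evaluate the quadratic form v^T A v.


First compute Av:
(Av)_1 = 3*3 + 4*0 = 9
(Av)_2 = 4*3 + 0*0 = 12
Av = [9, 12]
Then v^T (Av) = 3*9 + 0*12
= 27 + 0 = 27

27


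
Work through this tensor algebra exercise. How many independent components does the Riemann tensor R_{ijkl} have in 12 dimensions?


The Riemann tensor in d dimensions has d^2(d^2 - 1)/12 independent components.
d = 12, so d^2 = 144
d^2 - 1 = 143
d^2(d^2 - 1) = 144 * 143 = 20592
Divide by 12: 20592 / 12 = 1716

1716


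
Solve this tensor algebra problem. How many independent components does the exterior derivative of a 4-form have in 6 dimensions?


The exterior derivative of a p-form is a (p+1)-form.
Its number of independent components is C(n, p+1).
n = 6, p+1 = 5
C(6, 5) = 6

6


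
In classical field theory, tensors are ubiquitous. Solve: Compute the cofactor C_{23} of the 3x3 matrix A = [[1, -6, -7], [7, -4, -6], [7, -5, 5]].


To find cofactor C_{23}, delete row 2 and column 3.
The resulting 2x2 submatrix is: [[1, -6], [7, -5]]
Minor M_{23} = 1*-5 - -6*7
  = -5 - -42 = 37
Sign = (-1)^(2+3) = (-1)^5 = -1
Cofactor C_{23} = -1 * 37 = -37

-37


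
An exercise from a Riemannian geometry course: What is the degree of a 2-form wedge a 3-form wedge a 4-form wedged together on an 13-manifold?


The degree of a wedge product is the sum of the degrees of the individual forms.
Degrees: 2, 3, 4
Total degree = 2 + 3 + 4 = 9

9


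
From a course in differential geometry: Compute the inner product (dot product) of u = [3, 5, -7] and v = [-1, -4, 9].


The inner product u . v = sum of u_i * v_i.
Term-by-term: 3 * -1, 5 * -4, -7 * 9
Products: -3, -20, -63
Sum = -3 + -20 + -63 = -86

-86


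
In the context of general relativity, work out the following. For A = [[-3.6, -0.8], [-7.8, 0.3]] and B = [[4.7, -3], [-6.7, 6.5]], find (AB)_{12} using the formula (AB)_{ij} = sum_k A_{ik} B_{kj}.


(AB)_{ij} = sum_k A_{ik} B_{kj}.
For i=1, j=2:
A_{11} * B_{12} = -3.6 * -3 = 10.8
A_{12} * B_{22} = -0.8 * 6.5 = -5.2
Sum = 10.8 + -5.2 = 5.6

5.6


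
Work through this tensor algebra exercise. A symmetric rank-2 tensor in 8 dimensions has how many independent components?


A symmetric rank-2 tensor in d dimensions has d(d+1)/2 independent components.
d = 8
d(d+1)/2 = 8 * 9 / 2 = 72 / 2 = 36

36


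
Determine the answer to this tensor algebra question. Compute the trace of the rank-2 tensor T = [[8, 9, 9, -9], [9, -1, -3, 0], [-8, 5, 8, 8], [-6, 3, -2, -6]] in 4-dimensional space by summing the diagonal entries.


The contraction (trace) of a rank-2 tensor is the sum of its diagonal elements.
Diagonal entries: A[1,1] = 8, A[2,2] = -1, A[3,3] = 8, A[4,4] = -6
Tr(A) = 8 + -1 + 8 + -6 = 9

9


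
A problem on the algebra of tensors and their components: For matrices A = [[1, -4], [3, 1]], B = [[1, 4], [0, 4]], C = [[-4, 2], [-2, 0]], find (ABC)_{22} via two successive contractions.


(ABC)_{22} = sum_m (AB)_{2m} C_{m2}. First compute row 2 of AB.
(AB)_{21} = 3*1 + 1*0 = 3
(AB)_{22} = 3*4 + 1*4 = 16
Now contract with column 2 of C:
(AB)_{21} * C_{12} = 3 * 2 = 6
(AB)_{22} * C_{22} = 16 * 0 = 0
(ABC)_{22} = 6 + 0 = 6

6


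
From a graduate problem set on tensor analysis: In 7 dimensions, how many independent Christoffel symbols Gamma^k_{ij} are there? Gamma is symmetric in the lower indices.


Christoffel symbols Gamma^k_{ij} are symmetric in i,j, so there are d * d(d+1)/2 independent symbols.
d = 7
d(d+1)/2 = 7 * 8 / 2 = 28
Total = 7 * 28 = 196

196


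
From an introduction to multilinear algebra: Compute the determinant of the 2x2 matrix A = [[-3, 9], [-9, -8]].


For a 2x2 matrix [[a, b], [c, d]], det = a*d - b*c.
a = -3, b = 9, c = -9, d = -8
a*d = -3 * -8 = 24
b*c = 9 * -9 = -81
det = 24 - -81 = 105

105


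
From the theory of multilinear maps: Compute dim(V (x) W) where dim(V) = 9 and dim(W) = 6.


The dimension of a tensor product is the product of dimensions.
dim(V) = 9, dim(W) = 6
dim(V (x) W) = 9 * 6 = 54

54


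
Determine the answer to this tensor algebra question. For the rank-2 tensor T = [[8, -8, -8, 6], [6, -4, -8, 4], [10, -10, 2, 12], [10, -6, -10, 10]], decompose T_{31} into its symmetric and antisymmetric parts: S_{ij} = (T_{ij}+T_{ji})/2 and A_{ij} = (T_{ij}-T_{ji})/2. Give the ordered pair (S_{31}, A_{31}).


T_{31} = 10
T_{13} = -8
S_{31} = (10 + -8)/2 = 2/2 = 1
A_{31} = (10 - -8)/2 = 18/2 = 9
Check: S + A = 1 + 9 = 10 = T_{31}.

(1, 9)


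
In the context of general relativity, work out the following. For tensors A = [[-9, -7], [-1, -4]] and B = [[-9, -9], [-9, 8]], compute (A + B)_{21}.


Tensor addition is component-wise: (A + B)_{ij} = A_{ij} + B_{ij}.
A_{21} = -1
B_{21} = -9
(A + B)_{21} = -1 + -9 = -10

-10


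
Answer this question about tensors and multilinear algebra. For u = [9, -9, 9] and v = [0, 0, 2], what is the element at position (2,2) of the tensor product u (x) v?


The outer product entry T_{ij} = u_i * v_j.
We need i=2, j=2.
u_2 = -9, v_2 = 0
T_{2,2} = -9 * 0 = 0

0


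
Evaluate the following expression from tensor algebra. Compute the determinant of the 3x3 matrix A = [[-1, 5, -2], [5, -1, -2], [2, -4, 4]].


Expanding along the first row, det(A) = a11*M_11 - a12*M_12 + a13*M_13, where M_1j is the (1,j) minor.
Minor M_11 = -1*4 - -2*-4 = -12
Minor M_12 = 5*4 - -2*2 = 24
Minor M_13 = 5*-4 - -1*2 = -18
det = -1*(-12) - 5*(24) + -2*(-18)
    = 12 - 120 + 36
    = -72

-72


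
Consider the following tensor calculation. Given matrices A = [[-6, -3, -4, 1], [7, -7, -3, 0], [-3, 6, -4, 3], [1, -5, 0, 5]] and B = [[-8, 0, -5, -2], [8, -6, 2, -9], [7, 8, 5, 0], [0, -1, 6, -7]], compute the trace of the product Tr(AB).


Tr(AB) = sum_i (AB)_{ii} where (AB)_{ii} = sum_k A_{ik} B_{ki}.
(AB)_{11} = -6*-8 + -3*8 + -4*7 + 1*0 = -4
(AB)_{22} = 7*0 + -7*-6 + -3*8 + 0*-1 = 18
(AB)_{33} = -3*-5 + 6*2 + -4*5 + 3*6 = 25
(AB)_{44} = 1*-2 + -5*-9 + 0*0 + 5*-7 = 8
Tr(AB) = -4 + 18 + 25 + 8 = 47

47


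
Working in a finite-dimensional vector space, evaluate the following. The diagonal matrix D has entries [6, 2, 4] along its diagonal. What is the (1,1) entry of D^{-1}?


For a diagonal matrix, the inverse has entries (D^{-1})_{ii} = 1/d_{ii}.
The diagonal entries are: d_{11} = 6, d_{22} = 2, d_{33} = 4
We need (D^{-1})_{11} = 1/d_{11} = 1/6 = 1/6

1/6


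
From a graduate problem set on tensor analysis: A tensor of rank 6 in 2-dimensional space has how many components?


The number of components of a rank-r tensor in d dimensions is d^r.
Here d = 2 and r = 6.
2^6 = 64

64


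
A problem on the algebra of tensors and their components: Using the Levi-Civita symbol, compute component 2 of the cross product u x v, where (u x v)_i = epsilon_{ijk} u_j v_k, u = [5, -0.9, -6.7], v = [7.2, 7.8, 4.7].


(u x v)_2 = sum_{j,k} epsilon_{2jk} u_j v_k. Only permutations of (1,2,3) contribute; the two non-zero terms are:
eps_{213} u_1 v_3 = -1 * 5 * 4.7 = -23.5
eps_{231} u_3 v_1 = 1 * -6.7 * 7.2 = -48.24
(u x v)_2 = -71.74

-71.74


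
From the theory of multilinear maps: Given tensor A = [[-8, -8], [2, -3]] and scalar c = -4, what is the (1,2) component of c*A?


Scalar multiplication: (cA)_{ij} = c * A_{ij}.
c = -4
A_{12} = -8
(cA)_{12} = -4 * -8 = 32

32


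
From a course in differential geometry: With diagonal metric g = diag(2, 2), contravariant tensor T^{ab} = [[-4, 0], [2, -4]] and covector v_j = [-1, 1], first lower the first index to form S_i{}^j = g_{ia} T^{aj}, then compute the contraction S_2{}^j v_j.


Step 1: lower the first index. For a diagonal metric, g_{ia} T^{aj} = g_{ii} T^{ij} (no sum on i).
g_{22} = 2
S_2{}^1 = 2 * T^{21} = 2 * 2 = 4
S_2{}^2 = 2 * T^{22} = 2 * -4 = -8
Step 2: contract S_2{}^j with v_j.
S_2{}^1 * v_1 = 4 * -1 = -4
S_2{}^2 * v_2 = -8 * 1 = -8
Result = -4 + -8 = -12

-12


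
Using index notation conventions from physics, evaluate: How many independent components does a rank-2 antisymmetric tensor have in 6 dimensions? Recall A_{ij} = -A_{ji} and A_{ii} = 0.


An antisymmetric rank-2 tensor satisfies A_{ij} = -A_{ji}, so diagonal entries are zero.
The independent components are the upper-triangular entries: C(n, 2) = n(n-1)/2.
n = 6
C(6, 2) = 6 * 5 / 2 = 30 / 2 = 15

15


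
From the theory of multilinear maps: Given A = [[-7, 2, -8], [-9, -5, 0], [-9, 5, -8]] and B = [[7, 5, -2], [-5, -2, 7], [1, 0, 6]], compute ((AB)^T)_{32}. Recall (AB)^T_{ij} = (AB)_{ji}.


(AB)^T_{ij} = (AB)_{ji} = sum_k A_{jk} B_{ki}.
For i=3, j=2 we need (AB)_{23}:
A_{21} * B_{13} = -9 * -2 = 18
A_{22} * B_{23} = -5 * 7 = -35
A_{23} * B_{33} = 0 * 6 = 0
Sum = 18 + -35 + 0 = -17

-17


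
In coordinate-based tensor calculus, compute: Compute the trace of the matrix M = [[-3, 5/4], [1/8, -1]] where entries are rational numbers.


The trace is the sum of diagonal entries.
Diagonal: M[1,1] = -3, M[2,2] = -1
Tr(M) = -3 + -1
Computing step by step:
After adding M[1,1]: -3
After adding M[2,2]: -4
Tr(M) = -4

-4


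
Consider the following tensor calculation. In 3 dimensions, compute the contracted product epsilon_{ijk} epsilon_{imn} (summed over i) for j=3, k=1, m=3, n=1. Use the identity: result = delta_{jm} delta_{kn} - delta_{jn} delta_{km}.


Using the identity: epsilon_{ijk} epsilon_{imn} = delta_{jm} delta_{kn} - delta_{jn} delta_{km}.
delta_{33} = 1
delta_{11} = 1
delta_{31} = 0
delta_{13} = 0
Result = 1 * 1 - 0 * 0 = 1 - 0 = 1

1


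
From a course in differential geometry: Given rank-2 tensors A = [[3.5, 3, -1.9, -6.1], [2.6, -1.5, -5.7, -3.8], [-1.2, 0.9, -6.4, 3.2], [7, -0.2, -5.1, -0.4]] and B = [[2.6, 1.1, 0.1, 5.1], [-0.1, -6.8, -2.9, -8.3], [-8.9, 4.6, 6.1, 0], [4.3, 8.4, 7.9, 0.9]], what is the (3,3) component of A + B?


Tensor addition is component-wise: (A + B)_{ij} = A_{ij} + B_{ij}.
A_{33} = -6.4
B_{33} = 6.1
(A + B)_{33} = -6.4 + 6.1 = -0.3

-0.3


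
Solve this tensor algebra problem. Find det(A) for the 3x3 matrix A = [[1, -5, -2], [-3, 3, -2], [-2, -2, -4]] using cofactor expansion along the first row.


Expanding along the first row, det(A) = a11*M_11 - a12*M_12 + a13*M_13, where M_1j is the (1,j) minor.
Minor M_11 = 3*-4 - -2*-2 = -16
Minor M_12 = -3*-4 - -2*-2 = 8
Minor M_13 = -3*-2 - 3*-2 = 12
det = 1*(-16) - -5*(8) + -2*(12)
    = -16 - -40 + -24
    = 0

0


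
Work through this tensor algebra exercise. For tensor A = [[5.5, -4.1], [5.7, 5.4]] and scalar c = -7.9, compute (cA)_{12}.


Scalar multiplication: (cA)_{ij} = c * A_{ij}.
c = -7.9
A_{12} = -4.1
(cA)_{12} = -7.9 * -4.1 = 32.39

32.39


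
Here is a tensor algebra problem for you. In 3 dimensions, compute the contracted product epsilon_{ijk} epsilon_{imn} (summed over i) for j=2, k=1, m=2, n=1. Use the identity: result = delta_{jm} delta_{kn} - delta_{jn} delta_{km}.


Using the identity: epsilon_{ijk} epsilon_{imn} = delta_{jm} delta_{kn} - delta_{jn} delta_{km}.
delta_{22} = 1
delta_{11} = 1
delta_{21} = 0
delta_{12} = 0
Result = 1 * 1 - 0 * 0 = 1 - 0 = 1

1


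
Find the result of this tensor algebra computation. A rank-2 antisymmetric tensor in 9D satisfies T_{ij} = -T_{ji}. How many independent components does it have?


An antisymmetric rank-2 tensor satisfies A_{ij} = -A_{ji}, so diagonal entries are zero.
The independent components are the upper-triangular entries: C(n, 2) = n(n-1)/2.
n = 9
C(9, 2) = 9 * 8 / 2 = 72 / 2 = 36

36


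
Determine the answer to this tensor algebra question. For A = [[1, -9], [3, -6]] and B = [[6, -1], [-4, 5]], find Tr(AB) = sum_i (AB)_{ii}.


Tr(AB) = sum_i (AB)_{ii} where (AB)_{ii} = sum_k A_{ik} B_{ki}.
(AB)_{11} = 1*6 + -9*-4 = 42
(AB)_{22} = 3*-1 + -6*5 = -33
Tr(AB) = 42 + -33 = 9

9


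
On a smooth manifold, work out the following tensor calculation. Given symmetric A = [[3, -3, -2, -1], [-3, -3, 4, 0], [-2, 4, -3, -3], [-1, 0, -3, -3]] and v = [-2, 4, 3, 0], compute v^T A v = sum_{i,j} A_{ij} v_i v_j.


First compute Av:
(Av)_1 = 3*-2 + -3*4 + -2*3 + -1*0 = -24
(Av)_2 = -3*-2 + -3*4 + 4*3 + 0*0 = 6
(Av)_3 = -2*-2 + 4*4 + -3*3 + -3*0 = 11
(Av)_4 = -1*-2 + 0*4 + -3*3 + -3*0 = -7
Av = [-24, 6, 11, -7]
Then v^T (Av) = -2*-24 + 4*6 + 3*11 + 0*-7
= 48 + 24 + 33 + 0 = 105

105


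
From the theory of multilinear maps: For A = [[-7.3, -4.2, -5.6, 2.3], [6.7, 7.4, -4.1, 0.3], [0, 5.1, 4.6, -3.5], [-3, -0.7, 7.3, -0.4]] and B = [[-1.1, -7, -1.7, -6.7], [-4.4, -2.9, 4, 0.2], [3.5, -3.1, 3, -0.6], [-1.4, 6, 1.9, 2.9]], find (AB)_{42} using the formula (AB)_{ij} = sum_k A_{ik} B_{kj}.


(AB)_{ij} = sum_k A_{ik} B_{kj}.
For i=4, j=2:
A_{41} * B_{12} = -3 * -7 = 21
A_{42} * B_{22} = -0.7 * -2.9 = 2.03
A_{43} * B_{32} = 7.3 * -3.1 = -22.63
A_{44} * B_{42} = -0.4 * 6 = -2.4
Sum = 21 + 2.03 + -22.63 + -2.4 = -2

-2


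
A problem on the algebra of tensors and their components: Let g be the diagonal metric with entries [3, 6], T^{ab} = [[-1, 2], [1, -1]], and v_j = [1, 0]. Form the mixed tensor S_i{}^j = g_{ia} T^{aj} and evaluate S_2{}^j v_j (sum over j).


Step 1: lower the first index. For a diagonal metric, g_{ia} T^{aj} = g_{ii} T^{ij} (no sum on i).
g_{22} = 6
S_2{}^1 = 6 * T^{21} = 6 * 1 = 6
S_2{}^2 = 6 * T^{22} = 6 * -1 = -6
Step 2: contract S_2{}^j with v_j.
S_2{}^1 * v_1 = 6 * 1 = 6
S_2{}^2 * v_2 = -6 * 0 = 0
Result = 6 + 0 = 6

6


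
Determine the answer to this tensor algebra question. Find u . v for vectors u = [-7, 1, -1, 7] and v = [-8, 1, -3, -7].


The inner product u . v = sum of u_i * v_i.
Term-by-term: -7 * -8, 1 * 1, -1 * -3, 7 * -7
Products: 56, 1, 3, -49
Sum = 56 + 1 + 3 + -49 = 11

11


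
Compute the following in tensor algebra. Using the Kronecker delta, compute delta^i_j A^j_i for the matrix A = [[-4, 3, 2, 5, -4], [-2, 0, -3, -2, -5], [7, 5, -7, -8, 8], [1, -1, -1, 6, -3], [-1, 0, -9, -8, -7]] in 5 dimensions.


The contraction (trace) of a rank-2 tensor is the sum of its diagonal elements.
Diagonal entries: A[1,1] = -4, A[2,2] = 0, A[3,3] = -7, A[4,4] = 6, A[5,5] = -7
Tr(A) = -4 + 0 + -7 + 6 + -7 = -12

-12


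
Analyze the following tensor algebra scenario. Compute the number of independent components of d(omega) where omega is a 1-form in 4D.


The exterior derivative of a p-form is a (p+1)-form.
Its number of independent components is C(n, p+1).
n = 4, p+1 = 2
C(4, 2) = 6

6


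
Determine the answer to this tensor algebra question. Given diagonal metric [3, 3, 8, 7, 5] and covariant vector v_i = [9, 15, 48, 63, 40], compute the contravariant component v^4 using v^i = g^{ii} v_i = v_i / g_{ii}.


To raise an index with a diagonal metric: v^i = v_i / g_{ii}.
For index 4: v_4 = 63, g_{44} = 7
v^4 = 63 / 7 = 9

9


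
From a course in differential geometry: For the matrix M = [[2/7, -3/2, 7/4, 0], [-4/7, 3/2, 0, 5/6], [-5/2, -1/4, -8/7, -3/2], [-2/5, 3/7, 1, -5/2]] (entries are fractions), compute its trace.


The trace is the sum of diagonal entries.
Diagonal: M[1,1] = 2/7, M[2,2] = 3/2, M[3,3] = -8/7, M[4,4] = -5/2
Tr(M) = 2/7 + 3/2 + -8/7 + -5/2
Computing step by step:
After adding M[1,1]: 2/7
After adding M[2,2]: 25/14
After adding M[3,3]: 9/14
After adding M[4,4]: -13/7
Tr(M) = -13/7

-13/7


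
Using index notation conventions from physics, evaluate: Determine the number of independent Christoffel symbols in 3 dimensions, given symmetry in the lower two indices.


Christoffel symbols Gamma^k_{ij} are symmetric in i,j, so there are d * d(d+1)/2 independent symbols.
d = 3
d(d+1)/2 = 3 * 4 / 2 = 6
Total = 3 * 6 = 18

18


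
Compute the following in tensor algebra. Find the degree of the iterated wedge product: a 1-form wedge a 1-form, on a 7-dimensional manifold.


The degree of a wedge product is the sum of the degrees of the individual forms.
Degrees: 1, 1
Total degree = 1 + 1 = 2

2


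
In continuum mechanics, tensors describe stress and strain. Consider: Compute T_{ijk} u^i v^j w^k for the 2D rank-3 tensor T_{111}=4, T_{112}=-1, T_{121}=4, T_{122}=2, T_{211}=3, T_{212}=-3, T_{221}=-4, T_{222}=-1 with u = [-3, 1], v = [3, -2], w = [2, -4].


S = sum over i,j,k of T_{ijk} u_i v_j w_k. Expanding all 8 terms:
T_{111}*u_1*v_1*w_1 = 4*-3*3*2 = -72  (running total: -72)
T_{112}*u_1*v_1*w_2 = -1*-3*3*-4 = -36  (running total: -108)
T_{121}*u_1*v_2*w_1 = 4*-3*-2*2 = 48  (running total: -60)
T_{122}*u_1*v_2*w_2 = 2*-3*-2*-4 = -48  (running total: -108)
T_{211}*u_2*v_1*w_1 = 3*1*3*2 = 18  (running total: -90)
T_{212}*u_2*v_1*w_2 = -3*1*3*-4 = 36  (running total: -54)
T_{221}*u_2*v_2*w_1 = -4*1*-2*2 = 16  (running total: -38)
T_{222}*u_2*v_2*w_2 = -1*1*-2*-4 = -8  (running total: -46)
S = -46

-46


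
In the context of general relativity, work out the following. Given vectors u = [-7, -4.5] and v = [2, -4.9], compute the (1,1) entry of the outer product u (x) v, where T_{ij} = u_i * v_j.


The outer product entry T_{ij} = u_i * v_j.
We need i=1, j=1.
u_1 = -7, v_1 = 2
T_{1,1} = -7 * 2 = -14

-14


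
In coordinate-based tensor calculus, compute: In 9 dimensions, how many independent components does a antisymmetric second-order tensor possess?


A antisymmetric rank-2 tensor in d dimensions has d(d-1)/2 independent components.
d = 9
d(d-1)/2 = 9 * 8 / 2 = 72 / 2 = 36

36


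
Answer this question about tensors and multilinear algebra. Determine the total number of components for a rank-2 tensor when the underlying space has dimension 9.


The number of components of a rank-r tensor in d dimensions is d^r.
Here d = 9 and r = 2.
9^2 = 81

81


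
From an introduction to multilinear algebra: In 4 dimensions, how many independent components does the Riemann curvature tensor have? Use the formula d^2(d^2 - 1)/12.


The Riemann tensor in d dimensions has d^2(d^2 - 1)/12 independent components.
d = 4, so d^2 = 16
d^2 - 1 = 15
d^2(d^2 - 1) = 16 * 15 = 240
Divide by 12: 240 / 12 = 20

20


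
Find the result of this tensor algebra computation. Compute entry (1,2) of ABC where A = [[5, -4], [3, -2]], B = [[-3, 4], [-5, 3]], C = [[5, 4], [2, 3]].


(ABC)_{12} = sum_m (AB)_{1m} C_{m2}. First compute row 1 of AB.
(AB)_{11} = 5*-3 + -4*-5 = 5
(AB)_{12} = 5*4 + -4*3 = 8
Now contract with column 2 of C:
(AB)_{11} * C_{12} = 5 * 4 = 20
(AB)_{12} * C_{22} = 8 * 3 = 24
(ABC)_{12} = 20 + 24 = 44

44


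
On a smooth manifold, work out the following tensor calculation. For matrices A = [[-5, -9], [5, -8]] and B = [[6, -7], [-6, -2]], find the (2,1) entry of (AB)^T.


(AB)^T_{ij} = (AB)_{ji} = sum_k A_{jk} B_{ki}.
For i=2, j=1 we need (AB)_{12}:
A_{11} * B_{12} = -5 * -7 = 35
A_{12} * B_{22} = -9 * -2 = 18
Sum = 35 + 18 = 53

53


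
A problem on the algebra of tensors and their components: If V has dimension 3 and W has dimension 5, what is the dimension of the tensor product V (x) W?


The dimension of a tensor product is the product of dimensions.
dim(V) = 3, dim(W) = 5
dim(V (x) W) = 3 * 5 = 15

15


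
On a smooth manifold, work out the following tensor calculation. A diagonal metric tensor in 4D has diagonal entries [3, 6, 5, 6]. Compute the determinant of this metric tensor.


For a diagonal metric, the determinant is the product of diagonal entries.
Diagonal entries: 3, 6, 5, 6
det(g) = 3 * 6 * 5 * 6 = 540

540


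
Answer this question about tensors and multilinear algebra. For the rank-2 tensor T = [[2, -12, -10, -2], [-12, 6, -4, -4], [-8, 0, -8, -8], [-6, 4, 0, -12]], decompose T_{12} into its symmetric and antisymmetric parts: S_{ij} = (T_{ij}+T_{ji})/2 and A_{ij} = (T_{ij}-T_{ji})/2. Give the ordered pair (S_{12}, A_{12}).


T_{12} = -12
T_{21} = -12
S_{12} = (-12 + -12)/2 = -24/2 = -12
A_{12} = (-12 - -12)/2 = 0/2 = 0
Check: S + A = -12 + 0 = -12 = T_{12}.

(-12, 0)


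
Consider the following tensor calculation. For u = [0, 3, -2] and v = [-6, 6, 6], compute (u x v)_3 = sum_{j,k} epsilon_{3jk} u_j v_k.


(u x v)_3 = sum_{j,k} epsilon_{3jk} u_j v_k. Only permutations of (1,2,3) contribute; the two non-zero terms are:
eps_{312} u_1 v_2 = 1 * 0 * 6 = 0
eps_{321} u_2 v_1 = -1 * 3 * -6 = 18
(u x v)_3 = 18

18


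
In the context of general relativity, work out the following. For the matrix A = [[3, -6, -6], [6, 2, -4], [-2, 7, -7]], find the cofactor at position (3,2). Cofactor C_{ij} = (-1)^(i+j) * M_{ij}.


To find cofactor C_{32}, delete row 3 and column 2.
The resulting 2x2 submatrix is: [[3, -6], [6, -4]]
Minor M_{32} = 3*-4 - -6*6
  = -12 - -36 = 24
Sign = (-1)^(3+2) = (-1)^5 = -1
Cofactor C_{32} = -1 * 24 = -24

-24


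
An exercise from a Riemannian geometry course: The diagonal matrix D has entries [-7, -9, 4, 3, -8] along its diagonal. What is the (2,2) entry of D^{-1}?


For a diagonal matrix, the inverse has entries (D^{-1})_{ii} = 1/d_{ii}.
The diagonal entries are: d_{11} = -7, d_{22} = -9, d_{33} = 4, d_{44} = 3, d_{55} = -8
We need (D^{-1})_{22} = 1/d_{22} = 1/-9 = -1/9

-1/9


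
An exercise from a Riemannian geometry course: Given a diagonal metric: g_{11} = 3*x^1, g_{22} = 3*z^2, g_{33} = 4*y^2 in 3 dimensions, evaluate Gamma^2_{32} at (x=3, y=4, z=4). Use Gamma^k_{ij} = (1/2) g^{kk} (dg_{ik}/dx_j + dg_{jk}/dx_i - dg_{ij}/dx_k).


For a diagonal metric, Gamma^k_{ij} = (1/2) g^{kk} (dg_{ik}/dx_j + dg_{jk}/dx_i - dg_{ij}/dx_k).
The metric is diagonal, so g_{ab} = 0 for a != b.
At the given point: g_{11} = 9, g_{22} = 48, g_{33} = 64
g^{22} = 1/48
dg_{32}/dx_2 = 0 (off-diagonal)
dg_{22}/dx_3 = dg_{22}/dx_3 = 24
dg_{32}/dx_2 = 0 (off-diagonal)
Numerator = 0 + 24 - 0 = 24
Gamma^2_{32} = 24 / (2 * 48) = 1/4

1/4


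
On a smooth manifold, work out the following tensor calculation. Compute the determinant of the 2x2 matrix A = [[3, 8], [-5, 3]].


For a 2x2 matrix [[a, b], [c, d]], det = a*d - b*c.
a = 3, b = 8, c = -5, d = 3
a*d = 3 * 3 = 9
b*c = 8 * -5 = -40
det = 9 - -40 = 49

49


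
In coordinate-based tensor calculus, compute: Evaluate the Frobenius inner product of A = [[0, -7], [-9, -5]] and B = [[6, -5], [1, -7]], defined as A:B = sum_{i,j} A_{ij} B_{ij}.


A:B = sum over all i,j of A_{ij} * B_{ij}.
Row 1: 0*6=0, -7*-5=35 => row sum = 35
Row 2: -9*1=-9, -5*-7=35 => row sum = 26
Total = 35 + 26 = 61

61


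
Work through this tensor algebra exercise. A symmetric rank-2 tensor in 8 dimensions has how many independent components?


A symmetric rank-2 tensor in d dimensions has d(d+1)/2 independent components.
d = 8
d(d+1)/2 = 8 * 9 / 2 = 72 / 2 = 36

36


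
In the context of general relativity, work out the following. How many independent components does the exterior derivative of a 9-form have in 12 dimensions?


The exterior derivative of a p-form is a (p+1)-form.
Its number of independent components is C(n, p+1).
n = 12, p+1 = 10
C(12, 10) = 66

66


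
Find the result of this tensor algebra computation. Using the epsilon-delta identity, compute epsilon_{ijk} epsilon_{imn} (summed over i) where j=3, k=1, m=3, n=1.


Using the identity: epsilon_{ijk} epsilon_{imn} = delta_{jm} delta_{kn} - delta_{jn} delta_{km}.
delta_{33} = 1
delta_{11} = 1
delta_{31} = 0
delta_{13} = 0
Result = 1 * 1 - 0 * 0 = 1 - 0 = 1

1
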